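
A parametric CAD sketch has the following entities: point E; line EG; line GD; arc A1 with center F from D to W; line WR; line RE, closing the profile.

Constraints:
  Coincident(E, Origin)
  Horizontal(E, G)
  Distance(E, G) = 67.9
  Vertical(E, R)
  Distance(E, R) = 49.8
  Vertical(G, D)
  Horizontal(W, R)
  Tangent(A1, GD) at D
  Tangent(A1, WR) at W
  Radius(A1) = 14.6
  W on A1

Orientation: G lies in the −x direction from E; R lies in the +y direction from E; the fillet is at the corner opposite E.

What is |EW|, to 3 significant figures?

72.9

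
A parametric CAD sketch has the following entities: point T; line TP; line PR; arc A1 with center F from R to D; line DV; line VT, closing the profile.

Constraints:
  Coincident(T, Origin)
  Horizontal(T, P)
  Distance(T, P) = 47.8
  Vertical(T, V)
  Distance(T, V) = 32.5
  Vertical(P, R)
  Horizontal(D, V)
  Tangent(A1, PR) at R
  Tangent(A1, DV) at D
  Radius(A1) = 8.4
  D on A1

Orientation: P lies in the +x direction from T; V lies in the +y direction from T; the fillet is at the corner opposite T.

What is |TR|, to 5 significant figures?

53.532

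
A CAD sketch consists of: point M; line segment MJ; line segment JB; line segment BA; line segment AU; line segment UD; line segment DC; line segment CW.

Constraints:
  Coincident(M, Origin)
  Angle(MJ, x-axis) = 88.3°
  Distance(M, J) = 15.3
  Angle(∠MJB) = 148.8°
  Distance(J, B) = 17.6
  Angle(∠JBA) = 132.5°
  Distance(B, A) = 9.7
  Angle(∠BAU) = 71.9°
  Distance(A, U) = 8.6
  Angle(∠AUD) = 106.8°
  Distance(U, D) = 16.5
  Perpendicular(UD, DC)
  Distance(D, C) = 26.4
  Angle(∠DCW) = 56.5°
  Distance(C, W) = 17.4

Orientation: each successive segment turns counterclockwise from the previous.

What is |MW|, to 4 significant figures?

41.89

The perpendicularity gives DC at right angles to UD, so DC runs at 78.30°; with |DC| = 26.4, C = (4.611, 46.73). ∠DCW = 56.5° gives CW at -158.2° from the x-axis; with |CW| = 17.4, W = (-11.54, 40.27). Then |MW| = |W − M| = 41.89.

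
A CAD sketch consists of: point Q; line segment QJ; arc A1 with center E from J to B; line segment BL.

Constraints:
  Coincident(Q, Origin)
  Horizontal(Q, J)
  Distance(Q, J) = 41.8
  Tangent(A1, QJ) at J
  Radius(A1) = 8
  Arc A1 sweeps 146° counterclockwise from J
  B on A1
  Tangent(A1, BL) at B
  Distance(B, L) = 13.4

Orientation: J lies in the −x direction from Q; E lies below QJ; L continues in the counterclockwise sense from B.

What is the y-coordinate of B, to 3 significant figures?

-14.6

Q is at the origin; Q and J share the same y with |QJ| = 41.8 and J on the −x side, so J = (-41.8, 0.00). Since A1 is tangent to QJ there, EJ ⟂ QJ, so E = J + (0, -8) = (-41.8, -8.00). On A1, J sits at bearing 90° from E; a 146° counterclockwise sweep puts B at bearing 236°, so B = E + 8.0·(cos 236°, sin 236°) = (-46.3, -14.6). So B.y = -14.6.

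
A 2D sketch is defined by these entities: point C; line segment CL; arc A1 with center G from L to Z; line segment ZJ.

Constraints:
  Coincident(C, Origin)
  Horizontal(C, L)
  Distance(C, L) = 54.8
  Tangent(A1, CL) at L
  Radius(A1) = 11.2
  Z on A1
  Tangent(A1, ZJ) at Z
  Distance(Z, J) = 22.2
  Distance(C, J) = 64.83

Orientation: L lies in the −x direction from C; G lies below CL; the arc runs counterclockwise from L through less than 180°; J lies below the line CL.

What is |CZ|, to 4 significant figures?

66.71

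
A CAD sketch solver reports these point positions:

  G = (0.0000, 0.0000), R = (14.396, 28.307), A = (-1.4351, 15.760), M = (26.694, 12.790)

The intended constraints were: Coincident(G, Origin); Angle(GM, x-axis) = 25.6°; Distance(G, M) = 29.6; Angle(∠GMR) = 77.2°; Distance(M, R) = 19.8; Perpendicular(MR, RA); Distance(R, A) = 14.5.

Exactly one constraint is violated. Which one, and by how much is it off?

Distance(R, A) = 14.5 — off by 5.70.

G = (0.00, 0.00) ✓; GM at 25.60° ✓; |GM| = 29.60 ✓; ∠GMR = 77.20° ✓; |MR| = 19.80 ✓; ∠(MR, RA) = 90.00° ✓; |RA| = 20.20 ✗.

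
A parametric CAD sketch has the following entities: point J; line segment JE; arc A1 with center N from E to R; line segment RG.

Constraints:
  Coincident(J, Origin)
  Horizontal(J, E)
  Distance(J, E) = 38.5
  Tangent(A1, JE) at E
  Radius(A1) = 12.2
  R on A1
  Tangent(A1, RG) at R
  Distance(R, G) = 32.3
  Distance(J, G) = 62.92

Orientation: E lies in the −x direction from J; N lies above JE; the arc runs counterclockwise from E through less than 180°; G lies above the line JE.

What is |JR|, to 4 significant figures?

32.86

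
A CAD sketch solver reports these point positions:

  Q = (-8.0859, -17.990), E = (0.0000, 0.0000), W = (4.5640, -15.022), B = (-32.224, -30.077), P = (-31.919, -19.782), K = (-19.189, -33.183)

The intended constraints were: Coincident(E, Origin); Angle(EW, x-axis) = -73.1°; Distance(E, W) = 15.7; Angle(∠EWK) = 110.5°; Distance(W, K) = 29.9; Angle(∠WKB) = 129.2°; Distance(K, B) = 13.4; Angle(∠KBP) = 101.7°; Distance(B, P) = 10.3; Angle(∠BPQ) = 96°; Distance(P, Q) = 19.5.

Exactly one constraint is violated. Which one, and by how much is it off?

Distance(P, Q) = 19.5 — off by 4.40.

E = (0.00, 0.00) ✓; EW at -73.10° ✓; |EW| = 15.70 ✓; ∠EWK = 110.5° ✓; |WK| = 29.90 ✓; ∠WKB = 129.2° ✓; |KB| = 13.40 ✓; ∠KBP = 101.7° ✓; |BP| = 10.30 ✓; ∠BPQ = 96.00° ✓; |PQ| = 23.90 ✗.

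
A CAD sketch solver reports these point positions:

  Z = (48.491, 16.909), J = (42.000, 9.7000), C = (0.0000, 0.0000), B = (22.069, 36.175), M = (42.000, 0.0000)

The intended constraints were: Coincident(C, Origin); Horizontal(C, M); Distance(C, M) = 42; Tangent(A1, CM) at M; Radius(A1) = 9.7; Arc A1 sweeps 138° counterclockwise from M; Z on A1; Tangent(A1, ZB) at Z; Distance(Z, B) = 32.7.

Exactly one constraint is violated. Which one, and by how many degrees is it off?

Tangent(A1, ZB) at Z — off by 5.90°.

C = (0.00, 0.00) ✓; C.y = 0.00, M.y = 0.00 ✓; |CM| = 42.00 ✓; ∠(JM, MC) = 90.00° ✓; |JM| = 9.700 ✓; bearing(J→Z) − bearing(J→M) = 138.0° ✓; |JZ| = 9.701 ✓; ∠(JZ, ZB) = 84.10° ✗; |ZB| = 32.70 ✓.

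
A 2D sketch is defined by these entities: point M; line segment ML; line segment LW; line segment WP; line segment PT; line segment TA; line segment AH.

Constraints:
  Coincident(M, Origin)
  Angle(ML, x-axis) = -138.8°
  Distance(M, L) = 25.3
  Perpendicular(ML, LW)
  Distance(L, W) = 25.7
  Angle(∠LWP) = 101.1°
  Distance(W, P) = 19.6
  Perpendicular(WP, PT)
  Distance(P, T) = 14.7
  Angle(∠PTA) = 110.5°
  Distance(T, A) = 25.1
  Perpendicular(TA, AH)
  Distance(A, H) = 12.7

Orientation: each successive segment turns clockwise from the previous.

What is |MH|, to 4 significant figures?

33.76

∠PTA = 110.5° gives TA at -107.2° from the x-axis; with |TA| = 25.1, A = (-19.77, -14.79). The perpendicularity gives AH at right angles to TA, so AH runs at 162.8°; with |AH| = 12.7, H = (-31.90, -11.03). Then |MH| = |H − M| = 33.76.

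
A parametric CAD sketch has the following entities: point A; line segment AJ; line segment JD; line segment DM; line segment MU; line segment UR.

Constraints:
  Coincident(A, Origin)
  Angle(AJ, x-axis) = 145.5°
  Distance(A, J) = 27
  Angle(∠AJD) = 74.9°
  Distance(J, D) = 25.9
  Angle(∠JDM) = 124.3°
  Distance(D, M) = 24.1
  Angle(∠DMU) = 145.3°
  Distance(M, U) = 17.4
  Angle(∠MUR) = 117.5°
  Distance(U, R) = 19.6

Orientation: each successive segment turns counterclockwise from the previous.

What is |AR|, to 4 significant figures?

25.06

A is at the origin; AJ runs at 145.5° with length 27.0, so J = (-22.25, 15.29). ∠AJD = 74.9° gives JD at -109.4° from the x-axis; with |JD| = 25.9, D = (-30.85, -9.136). ∠JDM = 124.3° gives DM at -53.70° from the x-axis; with |DM| = 24.1, M = (-16.59, -28.56). ∠DMU = 145.3° gives MU at -19.00° from the x-axis; with |MU| = 17.4, U = (-0.1348, -34.22). ∠MUR = 117.5° gives UR at 43.50° from the x-axis; with |UR| = 19.6, R = (14.08, -20.73). Then |AR| = |R − A| = 25.06.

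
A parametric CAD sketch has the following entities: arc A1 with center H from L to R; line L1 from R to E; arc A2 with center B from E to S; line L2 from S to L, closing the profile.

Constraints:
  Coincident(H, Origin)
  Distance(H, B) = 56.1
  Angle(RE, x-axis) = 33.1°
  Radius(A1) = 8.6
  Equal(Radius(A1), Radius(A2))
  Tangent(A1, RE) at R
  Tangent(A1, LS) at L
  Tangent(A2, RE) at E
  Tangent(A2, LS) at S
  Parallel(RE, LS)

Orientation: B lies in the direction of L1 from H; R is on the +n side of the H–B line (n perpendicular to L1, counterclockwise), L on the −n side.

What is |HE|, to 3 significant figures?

56.8

Tangency of A1 to both parallel lines with radius 8.6 puts R and L at H ± 8.6·n: R = (-4.70, 7.20), L = (4.70, -7.20). Equal radii place E and S the same way about B: E = B + 8.6·n = (42.3, 37.8), S = B − 8.6·n = (51.7, 23.4). Then |HE| = |E − H| = 56.8.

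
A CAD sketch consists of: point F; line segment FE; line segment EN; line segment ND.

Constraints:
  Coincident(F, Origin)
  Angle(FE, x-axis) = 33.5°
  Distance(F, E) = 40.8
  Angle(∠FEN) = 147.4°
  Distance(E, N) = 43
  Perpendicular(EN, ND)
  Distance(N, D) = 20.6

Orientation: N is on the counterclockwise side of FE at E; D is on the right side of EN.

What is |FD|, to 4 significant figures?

88.32

∠FEN = 147.4°, so EN runs at 33.5° + (180° − 147.4°) = 66.10° from the x-axis; with |EN| = 43.0, N = E + 43.0·(cos 66.10°, sin 66.10°) = (51.44, 61.83). The perpendicularity gives ND at right angles to EN; with |ND| = 20.6 on the right of EN, D = N + 20.6·(0.9143, -0.4051) = (70.28, 53.49). Then |FD| = |D − F| = 88.32.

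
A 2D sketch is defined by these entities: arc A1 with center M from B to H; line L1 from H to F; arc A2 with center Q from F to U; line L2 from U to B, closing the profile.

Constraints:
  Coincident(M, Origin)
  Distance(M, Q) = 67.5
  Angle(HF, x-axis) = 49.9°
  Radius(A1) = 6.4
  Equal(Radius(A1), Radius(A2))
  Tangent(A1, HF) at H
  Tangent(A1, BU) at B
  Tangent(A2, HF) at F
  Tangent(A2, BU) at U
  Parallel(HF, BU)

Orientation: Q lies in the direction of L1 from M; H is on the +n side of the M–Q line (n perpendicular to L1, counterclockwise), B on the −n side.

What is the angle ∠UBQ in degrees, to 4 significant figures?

5.416°

Tangency of A1 to both parallel lines with radius 6.4 puts H and B at M ± 6.4·n: H = (-4.895, 4.122), B = (4.895, -4.122). Equal radii place F and U the same way about Q: F = Q + 6.4·n = (38.58, 55.75), U = Q − 6.4·n = (48.37, 47.51). Then cos ∠UBQ = BU·BQ / (|BU||BQ|), giving 5.416°.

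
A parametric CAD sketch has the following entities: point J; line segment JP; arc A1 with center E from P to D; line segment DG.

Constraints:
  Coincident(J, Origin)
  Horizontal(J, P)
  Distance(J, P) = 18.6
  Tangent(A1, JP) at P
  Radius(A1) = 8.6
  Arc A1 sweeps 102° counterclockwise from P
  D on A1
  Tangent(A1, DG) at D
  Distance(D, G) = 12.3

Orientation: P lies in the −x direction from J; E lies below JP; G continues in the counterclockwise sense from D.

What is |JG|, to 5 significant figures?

33.176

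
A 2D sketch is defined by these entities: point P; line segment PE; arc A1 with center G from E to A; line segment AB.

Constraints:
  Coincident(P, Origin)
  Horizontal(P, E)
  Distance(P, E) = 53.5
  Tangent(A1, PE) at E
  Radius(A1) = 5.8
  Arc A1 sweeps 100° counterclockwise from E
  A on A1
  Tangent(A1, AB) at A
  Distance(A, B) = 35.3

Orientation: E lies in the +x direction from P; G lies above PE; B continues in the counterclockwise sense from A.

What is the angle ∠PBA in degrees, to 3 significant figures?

61.9°

P is at the origin; P and E share the same y with |PE| = 53.5 and E on the +x side, so E = (53.5, 0.00). The tangent condition forces GE to be normal to PE, so G = E + (0, 5.8) = (53.5, 5.80). On A1, E sits at bearing -90° from G; a 100° counterclockwise sweep puts A at bearing 10°, so A = G + 5.8·(cos 10°, sin 10°) = (59.2, 6.81). Tangency of A1 to AB means the radius GA is perpendicular to AB, so AB runs along (−sin 10°, cos 10°); with |AB| = 35.3, B = (53.1, 41.6). Then cos ∠PBA = BP·BA / (|BP||BA|), giving 61.9°.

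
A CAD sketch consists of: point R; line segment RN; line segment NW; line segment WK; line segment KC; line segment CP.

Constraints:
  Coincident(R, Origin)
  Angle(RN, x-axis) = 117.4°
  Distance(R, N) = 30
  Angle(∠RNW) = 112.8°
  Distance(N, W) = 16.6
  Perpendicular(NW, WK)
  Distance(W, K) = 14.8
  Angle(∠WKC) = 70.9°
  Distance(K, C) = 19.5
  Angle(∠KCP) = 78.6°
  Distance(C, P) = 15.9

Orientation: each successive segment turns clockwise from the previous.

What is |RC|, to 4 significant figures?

21.59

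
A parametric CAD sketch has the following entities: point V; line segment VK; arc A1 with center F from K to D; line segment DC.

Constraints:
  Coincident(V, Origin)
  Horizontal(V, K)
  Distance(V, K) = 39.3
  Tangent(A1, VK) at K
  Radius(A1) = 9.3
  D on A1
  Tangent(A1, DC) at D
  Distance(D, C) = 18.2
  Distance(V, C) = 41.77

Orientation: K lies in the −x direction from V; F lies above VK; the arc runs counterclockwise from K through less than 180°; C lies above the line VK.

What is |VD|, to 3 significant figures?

31.6

V is at the origin; VK is horizontal with |VK| = 39.3 and K on the −x side, so K = (-39.3, 0.00). A1 meets VK tangentially, so FK is at right angles to VK, so F = K + (0, 9.3) = (-39.3, 9.30). Since FD ⟂ DC (tangency), |FC| = √(9.3² + 18.2²) = 20.4 regardless of where D sits on A1. So C lies on both circle(V, 41.77) and circle(F, 20.4); the above-VK intersection is C = (-31.0, 28.0). D is the foot of the tangent from C: D = (-30.0, 9.81).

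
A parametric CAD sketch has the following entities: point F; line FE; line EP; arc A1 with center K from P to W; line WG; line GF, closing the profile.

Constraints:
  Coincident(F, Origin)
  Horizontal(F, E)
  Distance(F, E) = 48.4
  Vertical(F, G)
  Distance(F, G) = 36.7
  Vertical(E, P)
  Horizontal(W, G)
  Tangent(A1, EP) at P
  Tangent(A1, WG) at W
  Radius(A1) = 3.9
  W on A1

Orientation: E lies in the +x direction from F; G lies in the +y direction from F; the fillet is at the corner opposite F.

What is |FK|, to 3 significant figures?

55.3

F and G share the same x with |FG| = 36.7 and G on the +y side, so G = (0.00, 36.7). The virtual corner opposite F is at (48.4, 36.7). The tangent condition forces KP to be normal to EP and the tangent condition forces KW to be normal to WG, with radius 3.9, so the center K sits 3.9 in from both sides at K = (44.5, 32.8). Then |FK| = |K − F| = 55.3.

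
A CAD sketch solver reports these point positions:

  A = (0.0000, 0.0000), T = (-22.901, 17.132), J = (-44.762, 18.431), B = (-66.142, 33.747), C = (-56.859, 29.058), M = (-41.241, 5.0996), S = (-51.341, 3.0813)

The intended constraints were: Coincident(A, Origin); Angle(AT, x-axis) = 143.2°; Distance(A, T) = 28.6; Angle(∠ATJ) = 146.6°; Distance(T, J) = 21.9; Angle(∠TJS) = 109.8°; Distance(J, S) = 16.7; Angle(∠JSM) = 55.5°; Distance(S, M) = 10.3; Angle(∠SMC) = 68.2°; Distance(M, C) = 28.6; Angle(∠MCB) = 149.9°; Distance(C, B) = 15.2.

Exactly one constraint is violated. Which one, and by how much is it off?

Distance(C, B) = 15.2 — off by 4.80.

A = (0.00, 0.00) ✓; AT at 143.2° ✓; |AT| = 28.60 ✓; ∠ATJ = 146.6° ✓; |TJ| = 21.90 ✓; ∠TJS = 109.8° ✓; |JS| = 16.70 ✓; ∠JSM = 55.50° ✓; |SM| = 10.30 ✓; ∠SMC = 68.20° ✓; |MC| = 28.60 ✓; ∠MCB = 149.9° ✓; |CB| = 10.40 ✗.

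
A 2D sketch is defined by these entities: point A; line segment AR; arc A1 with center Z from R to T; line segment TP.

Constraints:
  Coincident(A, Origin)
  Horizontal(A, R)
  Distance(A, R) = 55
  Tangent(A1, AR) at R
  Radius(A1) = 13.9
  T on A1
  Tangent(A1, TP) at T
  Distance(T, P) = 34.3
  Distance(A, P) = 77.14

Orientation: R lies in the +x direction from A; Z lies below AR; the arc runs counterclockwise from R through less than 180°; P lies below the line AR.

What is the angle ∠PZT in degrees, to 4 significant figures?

67.94°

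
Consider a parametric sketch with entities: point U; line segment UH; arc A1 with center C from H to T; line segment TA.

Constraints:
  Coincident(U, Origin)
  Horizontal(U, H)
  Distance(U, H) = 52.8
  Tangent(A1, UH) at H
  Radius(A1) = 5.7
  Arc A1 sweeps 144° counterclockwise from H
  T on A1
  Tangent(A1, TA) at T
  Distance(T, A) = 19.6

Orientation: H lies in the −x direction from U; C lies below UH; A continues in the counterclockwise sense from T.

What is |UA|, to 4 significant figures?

45.83

On A1, H sits at bearing 90° from C; a 144° counterclockwise sweep puts T at bearing 234°, so T = C + 5.7·(cos 234°, sin 234°) = (-56.15, -10.31). The tangent condition forces CT to be normal to TA, so TA runs along (−sin 234°, cos 234°); with |TA| = 19.6, A = (-40.29, -21.83). Then |UA| = |A − U| = 45.83.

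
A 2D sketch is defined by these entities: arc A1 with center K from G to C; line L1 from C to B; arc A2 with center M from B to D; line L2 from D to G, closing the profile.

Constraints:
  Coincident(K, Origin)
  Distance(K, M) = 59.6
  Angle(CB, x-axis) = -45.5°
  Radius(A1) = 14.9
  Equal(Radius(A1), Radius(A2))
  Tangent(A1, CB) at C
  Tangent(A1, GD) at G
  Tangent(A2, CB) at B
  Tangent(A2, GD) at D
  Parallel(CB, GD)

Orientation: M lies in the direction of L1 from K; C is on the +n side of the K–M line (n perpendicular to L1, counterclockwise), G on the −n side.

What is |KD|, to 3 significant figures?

61.4

Tangency of A1 to both parallel lines with radius 14.9 puts C and G at K ± 14.9·n: C = (10.6, 10.4), G = (-10.6, -10.4). Equal radii place B and D the same way about M: B = M + 14.9·n = (52.4, -32.1), D = M − 14.9·n = (31.1, -53.0). Then |KD| = |D − K| = 61.4.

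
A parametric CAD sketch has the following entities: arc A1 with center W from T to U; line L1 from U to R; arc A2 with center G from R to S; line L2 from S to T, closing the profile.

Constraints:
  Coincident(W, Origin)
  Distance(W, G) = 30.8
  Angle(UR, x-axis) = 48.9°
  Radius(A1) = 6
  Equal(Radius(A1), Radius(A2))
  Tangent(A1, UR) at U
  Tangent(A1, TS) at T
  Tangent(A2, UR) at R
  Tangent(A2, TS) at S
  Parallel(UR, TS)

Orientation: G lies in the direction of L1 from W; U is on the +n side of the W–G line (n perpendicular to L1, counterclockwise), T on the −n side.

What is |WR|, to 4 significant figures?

31.38

Tangency of A1 to both parallel lines with radius 6.0 puts U and T at W ± 6.0·n: U = (-4.521, 3.944), T = (4.521, -3.944). Equal radii place R and S the same way about G: R = G + 6.0·n = (15.73, 27.15), S = G − 6.0·n = (24.77, 19.27). Then |WR| = |R − W| = 31.38.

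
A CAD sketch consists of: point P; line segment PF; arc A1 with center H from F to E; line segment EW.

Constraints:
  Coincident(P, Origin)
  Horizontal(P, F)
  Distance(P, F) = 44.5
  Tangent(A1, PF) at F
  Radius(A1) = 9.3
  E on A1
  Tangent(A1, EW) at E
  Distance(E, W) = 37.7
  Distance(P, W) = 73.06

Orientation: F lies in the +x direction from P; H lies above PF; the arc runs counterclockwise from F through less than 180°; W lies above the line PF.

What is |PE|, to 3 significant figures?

54.5

P is at the origin; P and F share the same y with |PF| = 44.5 and F on the +x side, so F = (44.5, 0.00). Tangency of A1 to PF means the radius HF is perpendicular to PF, so H = F + (0, 9.3) = (44.5, 9.30). Since HE ⟂ EW (tangency), |HW| = √(9.3² + 37.7²) = 38.8 regardless of where E sits on A1. So W lies on both circle(P, 73.06) and circle(H, 38.8); the above-PF intersection is W = (56.6, 46.2). E is the foot of the tangent from W: E = (53.8, 8.60).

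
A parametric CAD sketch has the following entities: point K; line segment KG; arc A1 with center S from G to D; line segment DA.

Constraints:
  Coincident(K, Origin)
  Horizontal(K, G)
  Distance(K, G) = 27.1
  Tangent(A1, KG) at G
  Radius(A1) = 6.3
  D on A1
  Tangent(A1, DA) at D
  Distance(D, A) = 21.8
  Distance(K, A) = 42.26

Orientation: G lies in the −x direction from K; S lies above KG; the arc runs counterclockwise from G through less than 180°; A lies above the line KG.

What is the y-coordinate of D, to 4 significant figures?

9.082

Checks: |KG| = 27.10 ✓; ∠(SG, GK) = 90.00° ✓; |SG| = 6.300 ✓; |SD| = 6.300 ✓; ∠(SD, DA) = 90.00° ✓; |DA| = 21.80 ✓; |KA| = 42.26 ✓.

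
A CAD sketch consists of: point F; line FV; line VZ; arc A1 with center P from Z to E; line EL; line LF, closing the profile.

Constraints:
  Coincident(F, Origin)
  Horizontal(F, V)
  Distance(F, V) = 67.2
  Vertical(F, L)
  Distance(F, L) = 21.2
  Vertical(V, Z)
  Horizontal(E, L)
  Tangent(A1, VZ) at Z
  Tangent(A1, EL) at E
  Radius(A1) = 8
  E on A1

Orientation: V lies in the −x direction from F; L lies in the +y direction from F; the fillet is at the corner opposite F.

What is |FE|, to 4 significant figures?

62.88

F is at the origin; F and V share the same y with |FV| = 67.2 and V on the −x side, so V = (-67.20, 0.000). F and L share the same x with |FL| = 21.2 and L on the +y side, so L = (0.000, 21.20). The virtual corner opposite F is at (-67.20, 21.20). A1 meets VZ tangentially, so PZ is at right angles to VZ and the tangent condition forces PE to be normal to EL, with radius 8.0, so the center P sits 8.0 in from both sides at P = (-59.20, 13.20). That places the tangent points at Z = (-67.20, 13.20) on VZ and E = (-59.20, 21.20) on EL. Then |FE| = |E − F| = 62.88.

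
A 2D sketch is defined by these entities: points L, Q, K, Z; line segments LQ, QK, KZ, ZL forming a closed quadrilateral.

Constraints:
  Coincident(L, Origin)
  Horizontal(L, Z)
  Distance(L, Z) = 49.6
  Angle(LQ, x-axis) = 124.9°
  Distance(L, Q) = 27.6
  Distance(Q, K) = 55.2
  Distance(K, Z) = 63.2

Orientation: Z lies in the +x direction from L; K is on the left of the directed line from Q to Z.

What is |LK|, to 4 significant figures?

64.17

Checks: |QK| = 55.20 ✓; |KZ| = 63.20 ✓.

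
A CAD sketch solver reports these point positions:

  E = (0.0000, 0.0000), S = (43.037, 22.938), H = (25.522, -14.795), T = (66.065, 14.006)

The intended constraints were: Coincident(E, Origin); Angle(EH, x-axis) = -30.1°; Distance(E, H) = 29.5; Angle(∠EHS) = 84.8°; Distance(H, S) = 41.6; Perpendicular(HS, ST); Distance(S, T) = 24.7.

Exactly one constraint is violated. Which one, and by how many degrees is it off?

Perpendicular(HS, ST) — off by 3.70°.

E = (0.00, 0.00) ✓; EH at -30.10° ✓; |EH| = 29.50 ✓; ∠EHS = 84.80° ✓; |HS| = 41.60 ✓; ∠(HS, ST) = 86.30° ✗; |ST| = 24.70 ✓.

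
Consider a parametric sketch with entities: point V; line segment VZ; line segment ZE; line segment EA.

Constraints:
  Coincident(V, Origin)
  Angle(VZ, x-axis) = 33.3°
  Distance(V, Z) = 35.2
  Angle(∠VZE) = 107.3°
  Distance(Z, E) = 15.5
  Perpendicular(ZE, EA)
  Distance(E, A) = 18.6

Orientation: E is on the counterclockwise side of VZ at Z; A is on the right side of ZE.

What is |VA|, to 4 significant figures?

58.31

V is at the origin; VZ runs at 33.3° with length 35.2, so Z = 35.2·(cos 33.3°, sin 33.3°) = (29.42, 19.33). ∠VZE = 107.3°, so ZE runs at 33.3° + (180° − 107.3°) = 106.0° from the x-axis; with |ZE| = 15.5, E = Z + 15.5·(cos 106.0°, sin 106.0°) = (25.15, 34.23). ZE ⟂ EA; with |EA| = 18.6 on the right of ZE, A = E + 18.6·(0.9613, 0.2756) = (43.03, 39.35). Then |VA| = |A − V| = 58.31.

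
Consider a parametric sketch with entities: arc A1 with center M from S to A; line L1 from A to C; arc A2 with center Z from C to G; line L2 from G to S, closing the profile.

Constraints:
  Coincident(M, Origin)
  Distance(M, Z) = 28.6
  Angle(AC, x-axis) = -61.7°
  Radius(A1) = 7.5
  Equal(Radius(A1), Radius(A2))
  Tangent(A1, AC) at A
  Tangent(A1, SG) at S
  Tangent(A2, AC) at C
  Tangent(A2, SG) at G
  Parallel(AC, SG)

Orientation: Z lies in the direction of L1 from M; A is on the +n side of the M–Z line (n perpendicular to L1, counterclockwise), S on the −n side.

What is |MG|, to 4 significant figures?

29.57

The slot axis is L1's direction at -61.7°, so u = (cos -61.7°, sin -61.7°) = (0.4741, -0.8805) and n = (−sin -61.7°, cos -61.7°) = (0.8805, 0.4741). M is at the origin and Z lies 28.6 along u from M, so Z = 28.6·u = (13.56, -25.18). Tangency of A1 to both parallel lines with radius 7.5 puts A and S at M ± 7.5·n: A = (6.604, 3.556), S = (-6.604, -3.556). Equal radii place C and G the same way about Z: C = Z + 7.5·n = (20.16, -21.63), G = Z − 7.5·n = (6.955, -28.74). Then |MG| = |G − M| = 29.57.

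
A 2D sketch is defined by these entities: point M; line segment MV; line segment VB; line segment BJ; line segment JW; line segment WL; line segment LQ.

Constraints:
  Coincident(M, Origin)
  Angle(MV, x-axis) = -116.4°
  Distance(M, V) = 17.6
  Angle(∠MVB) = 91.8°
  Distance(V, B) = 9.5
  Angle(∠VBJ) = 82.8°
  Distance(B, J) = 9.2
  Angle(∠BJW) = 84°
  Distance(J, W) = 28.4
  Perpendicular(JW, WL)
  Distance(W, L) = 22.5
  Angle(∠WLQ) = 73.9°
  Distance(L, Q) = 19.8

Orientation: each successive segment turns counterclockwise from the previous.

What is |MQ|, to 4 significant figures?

27.41

The perpendicularity gives WL at right angles to JW, so WL runs at -105.0°; with |WL| = 22.5, L = (-29.41, -26.05). ∠WLQ = 73.9° gives LQ at 1.100° from the x-axis; with |LQ| = 19.8, Q = (-9.616, -25.67). Then |MQ| = |Q − M| = 27.41.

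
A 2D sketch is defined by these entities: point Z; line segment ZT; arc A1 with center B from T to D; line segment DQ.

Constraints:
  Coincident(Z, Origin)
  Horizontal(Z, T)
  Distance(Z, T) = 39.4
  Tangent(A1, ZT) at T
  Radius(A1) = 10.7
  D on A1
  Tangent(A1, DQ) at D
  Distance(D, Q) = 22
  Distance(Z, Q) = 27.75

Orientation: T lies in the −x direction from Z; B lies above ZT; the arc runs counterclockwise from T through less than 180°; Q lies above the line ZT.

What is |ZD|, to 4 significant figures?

31.21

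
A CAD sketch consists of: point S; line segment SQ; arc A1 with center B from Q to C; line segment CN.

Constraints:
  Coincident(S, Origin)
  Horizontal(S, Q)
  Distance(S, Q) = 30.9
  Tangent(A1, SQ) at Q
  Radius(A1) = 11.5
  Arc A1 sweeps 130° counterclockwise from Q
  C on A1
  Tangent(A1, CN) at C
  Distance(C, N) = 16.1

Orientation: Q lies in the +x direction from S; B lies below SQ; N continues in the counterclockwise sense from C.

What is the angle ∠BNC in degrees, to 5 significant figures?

35.538°

S is at the origin; S and Q share the same y with |SQ| = 30.9 and Q on the +x side, so Q = (30.900, 0.0000). A1 meets SQ tangentially, so BQ is at right angles to SQ, so B = Q + (0, -11.5) = (30.900, -11.500). On A1, Q sits at bearing 90° from B; a 130° counterclockwise sweep puts C at bearing 220°, so C = B + 11.5·(cos 220°, sin 220°) = (22.090, -18.892). Since A1 is tangent to CN there, BC ⟂ CN, so CN runs along (−sin 220°, cos 220°); with |CN| = 16.1, N = (32.439, -31.225). Then cos ∠BNC = NB·NC / (|NB||NC|), giving 35.538°.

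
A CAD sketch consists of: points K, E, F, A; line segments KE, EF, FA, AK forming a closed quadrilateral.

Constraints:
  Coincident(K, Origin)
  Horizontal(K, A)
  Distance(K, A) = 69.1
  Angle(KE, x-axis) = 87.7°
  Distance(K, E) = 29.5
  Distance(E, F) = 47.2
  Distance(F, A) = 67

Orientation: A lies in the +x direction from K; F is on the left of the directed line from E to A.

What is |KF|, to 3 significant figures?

70.3

K is at the origin; K and A share the same y with |KA| = 69.1 and A in +x, so A = (69.1, 0). KE runs at 87.7° with |KE| = 29.5, so E = (1.18, 29.5). F is determined by |EF| = 47.2 and |FA| = 67.0 together: it lies at the intersection of circle(E, 47.2) and circle(A, 67.0). With |EA| = 74.0, the foot of the radical line on EA is 21.7 from E and the perpendicular offset is √(47.2² − 21.7²) = 41.9. Taking the left-of-EA solution: F = (37.8, 59.2).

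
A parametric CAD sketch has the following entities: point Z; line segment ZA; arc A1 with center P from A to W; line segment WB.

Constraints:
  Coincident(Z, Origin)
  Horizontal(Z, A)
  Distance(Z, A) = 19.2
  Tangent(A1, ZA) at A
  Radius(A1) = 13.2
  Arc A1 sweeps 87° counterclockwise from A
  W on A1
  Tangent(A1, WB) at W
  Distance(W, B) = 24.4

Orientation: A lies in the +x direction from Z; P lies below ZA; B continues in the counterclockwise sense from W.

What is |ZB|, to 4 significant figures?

37.18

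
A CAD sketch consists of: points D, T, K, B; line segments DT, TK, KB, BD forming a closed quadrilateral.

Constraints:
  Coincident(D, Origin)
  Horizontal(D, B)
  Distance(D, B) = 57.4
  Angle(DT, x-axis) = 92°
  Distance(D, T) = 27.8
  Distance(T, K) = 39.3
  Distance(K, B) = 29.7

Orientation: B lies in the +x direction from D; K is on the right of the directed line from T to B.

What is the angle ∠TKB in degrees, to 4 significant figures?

138.6°

Checks: |TK| = 39.30 ✓; |KB| = 29.70 ✓.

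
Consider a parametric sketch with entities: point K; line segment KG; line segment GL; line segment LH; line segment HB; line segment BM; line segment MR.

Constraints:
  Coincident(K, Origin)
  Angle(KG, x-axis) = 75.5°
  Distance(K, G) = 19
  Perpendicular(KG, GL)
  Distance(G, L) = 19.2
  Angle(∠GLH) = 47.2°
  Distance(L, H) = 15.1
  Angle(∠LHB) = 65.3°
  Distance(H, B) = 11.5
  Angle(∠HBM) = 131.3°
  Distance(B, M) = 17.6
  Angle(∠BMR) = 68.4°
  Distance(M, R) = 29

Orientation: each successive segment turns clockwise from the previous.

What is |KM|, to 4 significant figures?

36.48

K is at the origin; KG runs at 75.5° with length 19.0, so G = (4.757, 18.39). The perpendicularity gives GL at right angles to KG, so GL runs at -14.50°; with |GL| = 19.2, L = (23.35, 13.59). ∠GLH = 47.2° gives LH at -147.3° from the x-axis; with |LH| = 15.1, H = (10.64, 5.430). ∠LHB = 65.3° gives HB at 98.00° from the x-axis; with |HB| = 11.5, B = (9.038, 16.82). ∠HBM = 131.3° gives BM at 49.30° from the x-axis; with |BM| = 17.6, M = (20.52, 30.16). Then |KM| = |M − K| = 36.48.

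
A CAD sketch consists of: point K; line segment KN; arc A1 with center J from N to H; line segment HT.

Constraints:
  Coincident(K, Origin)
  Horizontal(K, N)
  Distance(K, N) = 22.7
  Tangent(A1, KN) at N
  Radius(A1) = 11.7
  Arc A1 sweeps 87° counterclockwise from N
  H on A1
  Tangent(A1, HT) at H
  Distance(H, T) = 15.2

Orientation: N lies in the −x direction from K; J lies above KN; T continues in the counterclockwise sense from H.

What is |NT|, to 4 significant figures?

29.08

K is at the origin; K and N share the same y with |KN| = 22.7 and N on the −x side, so N = (-22.70, 0.000). Tangency of A1 to KN means the radius JN is perpendicular to KN, so J = N + (0, 11.7) = (-22.70, 11.70). On A1, N sits at bearing -90° from J; an 87° counterclockwise sweep puts H at bearing -3°, so H = J + 11.7·(cos -3°, sin -3°) = (-11.02, 11.09). The tangent condition forces JH to be normal to HT, so HT runs along (−sin -3°, cos -3°); with |HT| = 15.2, T = (-10.22, 26.27). Then |NT| = |T − N| = 29.08.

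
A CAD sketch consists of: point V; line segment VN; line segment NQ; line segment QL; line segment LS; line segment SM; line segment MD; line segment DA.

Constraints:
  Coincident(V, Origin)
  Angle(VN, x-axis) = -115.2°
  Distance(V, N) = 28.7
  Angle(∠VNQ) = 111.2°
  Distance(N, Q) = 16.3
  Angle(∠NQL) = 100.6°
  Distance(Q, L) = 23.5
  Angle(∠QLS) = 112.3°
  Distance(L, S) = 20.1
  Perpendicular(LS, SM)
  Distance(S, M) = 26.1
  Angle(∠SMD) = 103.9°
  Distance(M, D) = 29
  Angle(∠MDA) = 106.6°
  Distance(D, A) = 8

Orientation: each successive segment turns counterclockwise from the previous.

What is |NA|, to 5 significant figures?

17.449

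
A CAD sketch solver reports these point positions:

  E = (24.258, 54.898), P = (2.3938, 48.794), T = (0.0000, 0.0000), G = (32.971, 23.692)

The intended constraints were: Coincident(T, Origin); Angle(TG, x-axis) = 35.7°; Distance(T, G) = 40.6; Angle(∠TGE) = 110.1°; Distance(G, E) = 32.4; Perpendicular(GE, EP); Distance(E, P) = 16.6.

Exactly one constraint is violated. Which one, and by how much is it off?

Distance(E, P) = 16.6 — off by 6.10.

T = (0.00, 0.00) ✓; TG at 35.70° ✓; |TG| = 40.60 ✓; ∠TGE = 110.1° ✓; |GE| = 32.40 ✓; ∠(GE, EP) = 90.00° ✓; |EP| = 22.70 ✗.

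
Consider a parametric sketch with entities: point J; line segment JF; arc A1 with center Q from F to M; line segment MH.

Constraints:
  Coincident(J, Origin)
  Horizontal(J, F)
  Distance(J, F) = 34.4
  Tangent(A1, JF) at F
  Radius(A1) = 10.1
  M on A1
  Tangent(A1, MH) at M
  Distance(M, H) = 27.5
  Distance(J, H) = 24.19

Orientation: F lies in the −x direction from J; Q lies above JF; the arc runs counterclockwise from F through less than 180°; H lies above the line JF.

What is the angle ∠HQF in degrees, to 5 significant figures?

115.74°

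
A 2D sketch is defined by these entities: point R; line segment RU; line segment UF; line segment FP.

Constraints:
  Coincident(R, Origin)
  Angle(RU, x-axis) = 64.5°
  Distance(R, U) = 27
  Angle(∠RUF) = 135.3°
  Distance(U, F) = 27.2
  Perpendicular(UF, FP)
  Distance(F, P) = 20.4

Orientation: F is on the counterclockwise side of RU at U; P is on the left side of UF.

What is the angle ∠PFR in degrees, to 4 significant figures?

67.74°

R is at the origin; RU runs at 64.5° with length 27.0, so U = 27.0·(cos 64.5°, sin 64.5°) = (11.62, 24.37). ∠RUF = 135.3°, so UF runs at 64.5° + (180° − 135.3°) = 109.2° from the x-axis; with |UF| = 27.2, F = U + 27.2·(cos 109.2°, sin 109.2°) = (2.679, 50.06). The perpendicularity gives FP at right angles to UF; with |FP| = 20.4 on the left of UF, P = F + 20.4·(-0.9444, -0.3289) = (-16.59, 43.35). Then cos ∠PFR = FP·FR / (|FP||FR|), giving 67.74°.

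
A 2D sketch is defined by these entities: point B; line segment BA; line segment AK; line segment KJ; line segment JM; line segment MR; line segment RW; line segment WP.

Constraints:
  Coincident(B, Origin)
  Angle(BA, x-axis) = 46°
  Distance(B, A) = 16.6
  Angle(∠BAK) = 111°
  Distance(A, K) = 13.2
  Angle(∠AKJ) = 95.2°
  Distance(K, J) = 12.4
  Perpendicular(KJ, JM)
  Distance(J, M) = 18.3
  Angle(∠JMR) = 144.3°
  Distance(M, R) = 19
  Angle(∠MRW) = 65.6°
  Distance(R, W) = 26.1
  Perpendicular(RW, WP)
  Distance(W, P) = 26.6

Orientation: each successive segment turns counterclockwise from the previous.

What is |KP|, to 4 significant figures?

11.56

B is at the origin; BA runs at 46.0° with length 16.6, so A = (11.53, 11.94). ∠BAK = 111.0° gives AK at 115.0° from the x-axis; with |AK| = 13.2, K = (5.953, 23.90). ∠AKJ = 95.2° gives KJ at -160.2° from the x-axis; with |KJ| = 12.4, J = (-5.714, 19.70). The perpendicularity gives JM at right angles to KJ, so JM runs at -70.20°; with |JM| = 18.3, M = (0.4848, 2.486). ∠JMR = 144.3° gives MR at -34.50° from the x-axis; with |MR| = 19.0, R = (16.14, -8.276). ∠MRW = 65.6° gives RW at 79.90° from the x-axis; with |RW| = 26.1, W = (20.72, 17.42). RW is perpendicular to WP, so WP runs at 169.9°; with |WP| = 26.6, P = (-5.468, 22.08). Then |KP| = |P − K| = 11.56.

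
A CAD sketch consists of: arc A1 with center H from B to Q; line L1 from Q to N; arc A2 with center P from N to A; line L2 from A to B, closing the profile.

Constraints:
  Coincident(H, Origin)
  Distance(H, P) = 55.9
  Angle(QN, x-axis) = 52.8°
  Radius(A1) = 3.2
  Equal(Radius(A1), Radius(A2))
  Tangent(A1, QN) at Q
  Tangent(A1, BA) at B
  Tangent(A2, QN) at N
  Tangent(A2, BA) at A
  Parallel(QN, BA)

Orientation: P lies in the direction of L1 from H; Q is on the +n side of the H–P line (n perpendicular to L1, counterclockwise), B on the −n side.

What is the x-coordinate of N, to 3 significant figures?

31.2

The slot axis is L1's direction at 52.8°, so u = (cos 52.8°, sin 52.8°) = (0.605, 0.797) and n = (−sin 52.8°, cos 52.8°) = (-0.797, 0.605). H is at the origin and P lies 55.9 along u from H, so P = 55.9·u = (33.8, 44.5). Tangency of A1 to both parallel lines with radius 3.2 puts Q and B at H ± 3.2·n: Q = (-2.55, 1.93), B = (2.55, -1.93). Equal radii place N and A the same way about P: N = P + 3.2·n = (31.2, 46.5), A = P − 3.2·n = (36.3, 42.6). So N.x = 31.2.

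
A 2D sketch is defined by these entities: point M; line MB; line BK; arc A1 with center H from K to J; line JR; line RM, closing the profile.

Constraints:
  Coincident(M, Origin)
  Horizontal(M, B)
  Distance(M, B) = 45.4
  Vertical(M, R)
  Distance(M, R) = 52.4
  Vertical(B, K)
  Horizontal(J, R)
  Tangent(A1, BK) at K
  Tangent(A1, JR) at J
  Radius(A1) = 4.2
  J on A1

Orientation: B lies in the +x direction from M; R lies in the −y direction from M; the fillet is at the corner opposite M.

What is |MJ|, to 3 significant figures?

66.7

The virtual corner opposite M is at (45.4, -52.4). A1 meets BK tangentially, so HK is at right angles to BK and A1 meets JR tangentially, so HJ is at right angles to JR, with radius 4.2, so the center H sits 4.2 in from both sides at H = (41.2, -48.2). That places the tangent points at K = (45.4, -48.2) on BK and J = (41.2, -52.4) on JR. Then |MJ| = |J − M| = 66.7.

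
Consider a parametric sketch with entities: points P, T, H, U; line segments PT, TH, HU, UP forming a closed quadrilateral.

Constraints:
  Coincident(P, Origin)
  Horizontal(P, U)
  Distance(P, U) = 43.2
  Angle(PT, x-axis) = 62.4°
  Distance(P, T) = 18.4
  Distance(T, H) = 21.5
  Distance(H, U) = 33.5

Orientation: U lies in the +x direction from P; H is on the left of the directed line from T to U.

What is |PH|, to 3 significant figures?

38.8

P is at the origin; PU is horizontal with |PU| = 43.2 and U in +x, so U = (43.2, 0). PT runs at 62.4° with |PT| = 18.4, so T = (8.52, 16.3). H is determined by |TH| = 21.5 and |HU| = 33.5 together: it lies at the intersection of circle(T, 21.5) and circle(U, 33.5). With |TU| = 38.3, the foot of the radical line on TU is 10.5 from T and the perpendicular offset is √(21.5² − 10.5²) = 18.7. Taking the left-of-TU solution: H = (26.0, 28.8).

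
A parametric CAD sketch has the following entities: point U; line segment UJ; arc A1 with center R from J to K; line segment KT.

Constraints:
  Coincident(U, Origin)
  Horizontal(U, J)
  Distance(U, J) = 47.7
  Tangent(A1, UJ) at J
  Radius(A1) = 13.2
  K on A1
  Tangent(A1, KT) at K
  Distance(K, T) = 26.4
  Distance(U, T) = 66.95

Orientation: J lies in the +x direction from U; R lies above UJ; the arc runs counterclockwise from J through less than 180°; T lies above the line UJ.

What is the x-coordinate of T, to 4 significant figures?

51.79

Checks: ∠(RJ, JU) = 90.00° ✓; |RK| = 13.20 ✓; ∠(RK, KT) = 90.00° ✓; |KT| = 26.40 ✓; |UT| = 66.95 ✓.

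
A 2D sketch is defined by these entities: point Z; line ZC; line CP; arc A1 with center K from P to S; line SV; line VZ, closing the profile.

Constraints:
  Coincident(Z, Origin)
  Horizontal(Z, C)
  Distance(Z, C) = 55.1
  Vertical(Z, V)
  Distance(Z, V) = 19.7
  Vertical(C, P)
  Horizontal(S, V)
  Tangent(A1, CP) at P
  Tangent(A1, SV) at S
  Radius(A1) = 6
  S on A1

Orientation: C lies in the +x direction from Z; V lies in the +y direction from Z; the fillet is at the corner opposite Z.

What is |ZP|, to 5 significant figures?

56.778

Z is at the origin; ZC is horizontal with |ZC| = 55.1 and C on the +x side, so C = (55.100, 0.0000). ZV is vertical with |ZV| = 19.7 and V on the +y side, so V = (0.0000, 19.700). The virtual corner opposite Z is at (55.100, 19.700). Since A1 is tangent to CP there, KP ⟂ CP and the tangent condition forces KS to be normal to SV, with radius 6.0, so the center K sits 6.0 in from both sides at K = (49.100, 13.700). That places the tangent points at P = (55.100, 13.700) on CP and S = (49.100, 19.700) on SV. Then |ZP| = |P − Z| = 56.778.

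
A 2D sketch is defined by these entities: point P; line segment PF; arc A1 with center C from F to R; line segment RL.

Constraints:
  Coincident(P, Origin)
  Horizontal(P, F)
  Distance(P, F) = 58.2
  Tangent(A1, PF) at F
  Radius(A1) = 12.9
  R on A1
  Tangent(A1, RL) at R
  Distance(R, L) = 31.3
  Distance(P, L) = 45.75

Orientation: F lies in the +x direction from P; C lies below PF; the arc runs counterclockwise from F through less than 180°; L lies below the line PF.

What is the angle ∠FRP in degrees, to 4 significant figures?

142.4°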